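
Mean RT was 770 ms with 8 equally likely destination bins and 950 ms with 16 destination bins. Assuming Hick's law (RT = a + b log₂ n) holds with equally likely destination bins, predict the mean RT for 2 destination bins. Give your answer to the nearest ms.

Fit slope and intercept:
  b = (950 − 770) / (log₂ 16 − log₂ 8) = 180 / (4 − 3) = 180 ms/bit
  a = 770 − 180 × 3 = 230 ms
Then RT(2) = 230 + 180 × log₂ 2 = 230 + 180 × 1 ≈ 410.000 ms.

410 ms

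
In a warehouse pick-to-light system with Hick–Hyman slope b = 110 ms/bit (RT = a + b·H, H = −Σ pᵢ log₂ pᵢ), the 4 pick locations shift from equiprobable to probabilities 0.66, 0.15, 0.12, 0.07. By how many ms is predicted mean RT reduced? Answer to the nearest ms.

61 ms

The RT saving is b·ΔH. Equiprobable H₀ = log₂(4) = 2.0000 bits; with the given probabilities H = 1.4418 bits.
b·(H₀ − H) = 110 × (2.0000 − 1.4418) = 61.40 ms.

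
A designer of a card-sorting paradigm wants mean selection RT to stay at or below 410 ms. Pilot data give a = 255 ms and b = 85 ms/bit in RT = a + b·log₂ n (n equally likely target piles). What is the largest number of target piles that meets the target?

Set 255 + 85·log₂ n ≤ 410 → log₂ n ≤ (410 − 255)/85 = 1.8235.
So n ≤ 2^1.8235 = 3.539; the largest integer n is 3.

3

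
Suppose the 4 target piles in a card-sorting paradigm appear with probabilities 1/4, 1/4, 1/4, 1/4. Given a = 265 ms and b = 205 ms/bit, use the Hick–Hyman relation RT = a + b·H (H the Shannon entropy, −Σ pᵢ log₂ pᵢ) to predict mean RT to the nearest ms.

675 ms

H = −Σ pᵢ log₂ pᵢ = 0.25·2 + 0.25·2 + 0.25·2 + 0.25·2 = 2.000 bits.
RT = 265 + 205 × 2.000 = 675.00 ms.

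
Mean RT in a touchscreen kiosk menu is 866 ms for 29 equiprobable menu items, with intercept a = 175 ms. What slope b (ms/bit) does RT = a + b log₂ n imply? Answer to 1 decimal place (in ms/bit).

142.2 ms/bit

29 alternatives carry log₂ 29 = 4.8580 bits; the choice cost is 866 − 175 = 691 ms, so b = 691/4.8580 = 142.240 ms/bit.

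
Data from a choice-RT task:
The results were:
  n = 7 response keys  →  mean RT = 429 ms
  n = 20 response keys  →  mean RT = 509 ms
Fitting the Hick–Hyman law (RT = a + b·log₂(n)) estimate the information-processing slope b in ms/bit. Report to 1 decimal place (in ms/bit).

b = (RT₂ − RT₁)/(log₂ n₂ − log₂ n₁) = (509 − 429)/(4.3219 − 2.8074) = 52.820 ms/bit.

52.8 ms/bit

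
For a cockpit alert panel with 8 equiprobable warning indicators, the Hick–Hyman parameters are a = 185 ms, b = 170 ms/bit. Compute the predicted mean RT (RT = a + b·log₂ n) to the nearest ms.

695 ms

log₂(8) = 3 bits, so RT = 185 + 170 × 3 ≈ 695.000 ms.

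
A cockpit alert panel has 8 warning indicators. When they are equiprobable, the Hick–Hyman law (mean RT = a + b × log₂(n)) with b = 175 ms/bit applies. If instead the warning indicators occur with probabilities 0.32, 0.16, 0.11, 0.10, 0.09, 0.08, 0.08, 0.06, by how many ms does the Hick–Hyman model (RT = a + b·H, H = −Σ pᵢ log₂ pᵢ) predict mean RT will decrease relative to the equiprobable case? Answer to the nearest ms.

The RT saving is b·ΔH. Equiprobable H₀ = log₂(8) = 3.0000 bits; with the given probabilities H = 2.7707 bits.
b·(H₀ − H) = 175 × (3.0000 − 2.7707) = 40.12 ms.

40 ms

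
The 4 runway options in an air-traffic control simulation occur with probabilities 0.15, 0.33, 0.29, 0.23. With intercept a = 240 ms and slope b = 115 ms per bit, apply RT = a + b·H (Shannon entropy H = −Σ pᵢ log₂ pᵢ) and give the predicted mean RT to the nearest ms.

Entropy contributions −pᵢ log₂ pᵢ: 0.4105, 0.5278, 0.5179, 0.4877; sum H = 1.9439 bits.
RT = a + bH = 240 + 115·1.9439 = 463.55 ms.

464 ms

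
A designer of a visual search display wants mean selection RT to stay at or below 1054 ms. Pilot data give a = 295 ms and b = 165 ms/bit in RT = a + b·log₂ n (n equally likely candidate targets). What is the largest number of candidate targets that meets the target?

24

Information budget: (1054 − 295)/165 = 4.6000 bits, so n ≤ 2^4.6000 = 24.251 → at most 24.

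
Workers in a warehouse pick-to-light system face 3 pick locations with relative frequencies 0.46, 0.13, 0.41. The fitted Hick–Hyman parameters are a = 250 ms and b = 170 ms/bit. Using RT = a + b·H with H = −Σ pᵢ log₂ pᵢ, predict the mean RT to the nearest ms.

Entropy contributions −pᵢ log₂ pᵢ: 0.5153, 0.3826, 0.5274; sum H = 1.4254 bits.
RT = a + bH = 250 + 170·1.4254 = 492.31 ms.

492 ms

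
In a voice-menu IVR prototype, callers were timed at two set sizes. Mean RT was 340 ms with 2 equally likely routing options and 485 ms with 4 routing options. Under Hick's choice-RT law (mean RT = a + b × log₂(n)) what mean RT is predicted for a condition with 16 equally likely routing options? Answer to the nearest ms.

775 ms

Fit slope and intercept:
  b = (485 − 340) / (log₂ 4 − log₂ 2) = 145 / (2 − 1) = 145 ms/bit
  a = 340 − 145 × 1 = 195 ms
Then RT(16) = 195 + 145 × log₂ 16 = 195 + 145 × 4 ≈ 775.000 ms.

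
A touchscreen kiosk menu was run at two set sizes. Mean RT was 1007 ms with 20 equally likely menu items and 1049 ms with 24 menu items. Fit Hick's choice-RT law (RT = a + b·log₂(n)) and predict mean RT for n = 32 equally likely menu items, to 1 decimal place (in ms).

1115.3 ms

Solve the two-equation system in a and b:
  b = (1049 − 1007) / (log₂ 24 − log₂ 20) = 42 / (4.5850 − 4.3219) = 159.675 ms/bit
  a = 1007 − 159.675 × 4.3219 = 316.896 ms
Then RT(32) = 316.896 + 159.675 × log₂ 32 = 316.896 + 159.675 × 5 ≈ 1115.271 ms.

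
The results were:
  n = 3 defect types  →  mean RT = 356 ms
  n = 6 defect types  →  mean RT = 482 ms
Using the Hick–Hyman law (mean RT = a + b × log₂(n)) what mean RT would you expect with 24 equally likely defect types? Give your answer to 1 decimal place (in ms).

Solve the two-equation system in a and b:
  b = (482 − 356) / (log₂ 6 − log₂ 3) = 126 / (2.5850 − 1.5850) = 126.000 ms/bit
  a = 356 − 126.000 × 1.5850 = 156.295 ms
Then RT(24) = 156.295 + 126.000 × log₂ 24 = 156.295 + 126.000 × 4.5850 ≈ 734.000 ms.

734.0 ms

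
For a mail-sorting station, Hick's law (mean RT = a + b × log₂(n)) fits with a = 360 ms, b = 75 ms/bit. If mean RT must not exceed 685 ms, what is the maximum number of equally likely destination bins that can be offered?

75·log₂ n ≤ 685 − 360 = 325, giving log₂ n ≤ 4.3333 and n ≤ 20.159. The largest whole number is 20.

20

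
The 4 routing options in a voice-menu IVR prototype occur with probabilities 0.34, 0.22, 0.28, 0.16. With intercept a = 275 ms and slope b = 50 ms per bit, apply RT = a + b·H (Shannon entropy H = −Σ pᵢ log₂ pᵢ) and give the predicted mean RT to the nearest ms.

372 ms

H = 0.34·log₂(1/0.34) + 0.22·log₂(1/0.22) + 0.28·log₂(1/0.28) + 0.16·log₂(1/0.16) = 1.9470 bits.
RT = 275 + 50 × 1.9470 = 372.35 ms.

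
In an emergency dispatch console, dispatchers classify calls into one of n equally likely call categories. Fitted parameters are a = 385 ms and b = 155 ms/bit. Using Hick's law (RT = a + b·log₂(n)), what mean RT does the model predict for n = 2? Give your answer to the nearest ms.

540 ms

log₂(2) = 1 bits, so RT = 385 + 155 × 1 ≈ 540.000 ms.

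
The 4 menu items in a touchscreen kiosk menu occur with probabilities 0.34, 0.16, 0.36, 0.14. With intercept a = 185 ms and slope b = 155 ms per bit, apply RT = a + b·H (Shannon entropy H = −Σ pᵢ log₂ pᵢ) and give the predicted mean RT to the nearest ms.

H = 0.34·log₂(1/0.34) + 0.16·log₂(1/0.16) + 0.36·log₂(1/0.36) + 0.14·log₂(1/0.14) = 1.8799 bits.
RT = 185 + 155 × 1.8799 = 476.39 ms.

476 ms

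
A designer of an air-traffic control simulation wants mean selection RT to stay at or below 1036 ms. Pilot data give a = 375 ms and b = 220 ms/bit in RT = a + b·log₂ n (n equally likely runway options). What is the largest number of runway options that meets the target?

220·log₂ n ≤ 1036 − 375 = 661, giving log₂ n ≤ 3.0045 and n ≤ 8.025. The largest whole number is 8.

8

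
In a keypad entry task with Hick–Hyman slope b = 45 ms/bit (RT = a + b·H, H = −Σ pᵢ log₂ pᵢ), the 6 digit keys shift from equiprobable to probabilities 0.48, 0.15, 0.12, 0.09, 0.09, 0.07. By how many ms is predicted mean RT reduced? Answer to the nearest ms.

The RT saving is b·ΔH. Equiprobable H₀ = log₂(6) = 2.5850 bits; with the given probabilities H = 2.1797 bits.
b·(H₀ − H) = 45 × (2.5850 − 2.1797) = 18.23 ms.

18 ms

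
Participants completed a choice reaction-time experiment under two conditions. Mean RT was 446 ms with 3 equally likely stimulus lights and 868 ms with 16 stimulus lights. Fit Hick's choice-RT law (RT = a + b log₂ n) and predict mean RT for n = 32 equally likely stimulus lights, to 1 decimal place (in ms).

With log₂ n on the abscissa the relation is linear; from the two conditions:
  b = (868 − 446) / (log₂ 16 − log₂ 3) = 422 / (4 − 1.5850) = 174.738 ms/bit
  a = 446 − 174.738 × 1.5850 = 169.046 ms
Then RT(32) = 169.046 + 174.738 × log₂ 32 = 169.046 + 174.738 × 5 ≈ 1042.738 ms.

1042.7 ms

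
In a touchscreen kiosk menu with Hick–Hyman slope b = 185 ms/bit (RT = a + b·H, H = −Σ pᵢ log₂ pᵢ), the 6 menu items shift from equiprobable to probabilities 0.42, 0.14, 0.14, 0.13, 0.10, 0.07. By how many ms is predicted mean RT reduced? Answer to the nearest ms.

52 ms

Equiprobable entropy H₀ = log₂ 6 = 2.5850 bits.
Skewed entropy H = −Σ pᵢ log₂ pᵢ = 2.3033 bits.
ΔRT = b·(H₀ − H) = 185 × 0.2817 = 52.12 ms.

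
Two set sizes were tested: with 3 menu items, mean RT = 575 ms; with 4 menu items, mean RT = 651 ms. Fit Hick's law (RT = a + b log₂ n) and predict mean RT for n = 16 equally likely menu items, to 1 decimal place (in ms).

Fit slope and intercept:
  b = (651 − 575) / (log₂ 4 − log₂ 3) = 76 / (2 − 1.5850) = 183.116 ms/bit
  a = 575 − 183.116 × 1.5850 = 284.768 ms
Then RT(16) = 284.768 + 183.116 × log₂ 16 = 284.768 + 183.116 × 4 ≈ 1017.232 ms.

1017.2 ms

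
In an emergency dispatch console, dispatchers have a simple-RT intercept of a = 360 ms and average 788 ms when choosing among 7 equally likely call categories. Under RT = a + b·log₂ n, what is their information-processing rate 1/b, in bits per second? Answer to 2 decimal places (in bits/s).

6.56 bits/s

b = (788 − 360)/log₂ 7 = 428/2.8074 = 152.457 ms per bit = 0.15246 s/bit; the reciprocal is 6.559 bits/s.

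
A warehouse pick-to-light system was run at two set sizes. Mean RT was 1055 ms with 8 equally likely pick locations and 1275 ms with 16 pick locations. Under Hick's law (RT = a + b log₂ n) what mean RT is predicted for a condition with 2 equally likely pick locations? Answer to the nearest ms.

615 ms

Solve the two-equation system in a and b:
  b = (1275 − 1055) / (log₂ 16 − log₂ 8) = 220 / (4 − 3) = 220 ms/bit
  a = 1055 − 220 × 3 = 395 ms
Then RT(2) = 395 + 220 × log₂ 2 = 395 + 220 × 1 ≈ 615.000 ms.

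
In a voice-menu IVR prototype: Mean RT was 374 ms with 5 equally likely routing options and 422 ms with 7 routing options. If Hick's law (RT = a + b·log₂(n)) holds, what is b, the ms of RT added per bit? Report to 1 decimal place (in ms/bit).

Slope: b = (422 − 374) / (log₂ 7 − log₂ 5) = 48/0.4854 = 98.882 ms/bit.

98.9 ms/bit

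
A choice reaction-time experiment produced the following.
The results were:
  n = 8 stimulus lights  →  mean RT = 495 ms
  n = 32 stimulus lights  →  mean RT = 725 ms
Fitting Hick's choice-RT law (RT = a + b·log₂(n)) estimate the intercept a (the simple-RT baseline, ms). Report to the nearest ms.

Slope: b = (725 − 495) / (log₂ 32 − log₂ 8) = 230/2.0000 = 115 ms/bit.
Intercept: a = 495 − 115·log₂(8) = 150.000 ms.

150 ms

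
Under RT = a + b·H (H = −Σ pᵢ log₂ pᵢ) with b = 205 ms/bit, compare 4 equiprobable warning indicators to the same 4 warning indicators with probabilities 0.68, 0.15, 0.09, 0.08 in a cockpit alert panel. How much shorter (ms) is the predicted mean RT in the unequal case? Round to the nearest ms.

124 ms

Equiprobable entropy H₀ = log₂ 4 = 2.0000 bits.
Skewed entropy H = −Σ pᵢ log₂ pᵢ = 1.3931 bits.
ΔRT = b·(H₀ − H) = 205 × 0.6069 = 124.42 ms.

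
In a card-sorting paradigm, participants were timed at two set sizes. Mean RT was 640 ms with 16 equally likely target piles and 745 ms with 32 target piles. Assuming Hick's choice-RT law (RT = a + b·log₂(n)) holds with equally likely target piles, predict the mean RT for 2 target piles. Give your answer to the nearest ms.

325 ms

With log₂ n on the abscissa the relation is linear; from the two conditions:
  b = (745 − 640) / (log₂ 32 − log₂ 16) = 105 / (5 − 4) = 105 ms/bit
  a = 640 − 105 × 4 = 220 ms
Then RT(2) = 220 + 105 × log₂ 2 = 220 + 105 × 1 ≈ 325.000 ms.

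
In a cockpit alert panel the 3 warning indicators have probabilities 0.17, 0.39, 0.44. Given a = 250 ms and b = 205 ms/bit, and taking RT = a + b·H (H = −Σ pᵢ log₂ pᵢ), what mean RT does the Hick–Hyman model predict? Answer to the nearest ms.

Entropy contributions −pᵢ log₂ pᵢ: 0.4346, 0.5298, 0.5211; sum H = 1.4855 bits.
RT = a + bH = 250 + 205·1.4855 = 554.53 ms.

555 ms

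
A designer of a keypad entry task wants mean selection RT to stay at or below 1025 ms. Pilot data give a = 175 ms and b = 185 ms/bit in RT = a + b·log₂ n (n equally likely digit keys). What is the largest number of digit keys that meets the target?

185·log₂ n ≤ 1025 − 175 = 850, giving log₂ n ≤ 4.5946 and n ≤ 24.161. The largest whole number is 24.

24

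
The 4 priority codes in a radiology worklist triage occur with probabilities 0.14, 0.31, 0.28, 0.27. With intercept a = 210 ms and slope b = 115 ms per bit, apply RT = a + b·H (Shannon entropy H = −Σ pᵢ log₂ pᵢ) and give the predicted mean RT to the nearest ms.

Entropy contributions −pᵢ log₂ pᵢ: 0.3971, 0.5238, 0.5142, 0.5100; sum H = 1.9451 bits.
RT = a + bH = 210 + 115·1.9451 = 433.69 ms.

434 ms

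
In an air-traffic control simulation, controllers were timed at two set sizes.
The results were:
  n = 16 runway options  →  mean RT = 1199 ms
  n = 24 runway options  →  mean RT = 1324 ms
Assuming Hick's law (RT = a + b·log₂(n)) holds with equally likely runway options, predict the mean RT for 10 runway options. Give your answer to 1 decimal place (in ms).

1054.1 ms

Solve the two-equation system in a and b:
  b = (1324 − 1199) / (log₂ 24 − log₂ 16) = 125 / (4.5850 − 4) = 213.689 ms/bit
  a = 1199 − 213.689 × 4 = 344.244 ms
Then RT(10) = 344.244 + 213.689 × log₂ 10 = 344.244 + 213.689 × 3.3219 ≈ 1054.104 ms.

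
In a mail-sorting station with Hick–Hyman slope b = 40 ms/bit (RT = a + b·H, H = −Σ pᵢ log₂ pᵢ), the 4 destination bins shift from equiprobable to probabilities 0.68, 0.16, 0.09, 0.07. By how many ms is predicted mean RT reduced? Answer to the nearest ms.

25 ms

The RT saving is b·ΔH. Equiprobable H₀ = log₂(4) = 2.0000 bits; with the given probabilities H = 1.3826 bits.
b·(H₀ − H) = 40 × (2.0000 − 1.3826) = 24.70 ms.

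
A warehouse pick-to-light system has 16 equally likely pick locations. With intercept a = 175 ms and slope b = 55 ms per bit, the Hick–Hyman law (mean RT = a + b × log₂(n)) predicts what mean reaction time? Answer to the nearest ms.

log₂(16) = 4 bits, so RT = 175 + 55 × 4 ≈ 395.000 ms.

395 ms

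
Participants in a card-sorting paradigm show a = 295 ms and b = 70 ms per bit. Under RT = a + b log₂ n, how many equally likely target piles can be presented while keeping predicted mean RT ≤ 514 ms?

8

Set 295 + 70·log₂ n ≤ 514 → log₂ n ≤ (514 − 295)/70 = 3.1286.
So n ≤ 2^3.1286 = 8.746; the largest integer n is 8.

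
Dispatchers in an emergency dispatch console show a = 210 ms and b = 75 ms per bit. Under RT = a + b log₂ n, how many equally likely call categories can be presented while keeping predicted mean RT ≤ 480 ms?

12

Set 210 + 75·log₂ n ≤ 480 → log₂ n ≤ (480 − 210)/75 = 3.6000.
So n ≤ 2^3.6000 = 12.126; the largest integer n is 12.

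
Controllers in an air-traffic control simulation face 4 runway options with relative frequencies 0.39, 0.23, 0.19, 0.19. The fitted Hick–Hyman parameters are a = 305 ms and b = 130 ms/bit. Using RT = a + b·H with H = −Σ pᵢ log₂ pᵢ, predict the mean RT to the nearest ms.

H = 0.39·log₂(1/0.39) + 0.23·log₂(1/0.23) + 0.19·log₂(1/0.19) + 0.19·log₂(1/0.19) = 1.9279 bits.
RT = 305 + 130 × 1.9279 = 555.63 ms.

556 ms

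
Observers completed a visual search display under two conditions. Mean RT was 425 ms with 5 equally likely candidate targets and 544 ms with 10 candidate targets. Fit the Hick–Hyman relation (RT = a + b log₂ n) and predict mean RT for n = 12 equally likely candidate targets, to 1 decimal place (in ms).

575.3 ms

Fit slope and intercept:
  b = (544 − 425) / (log₂ 10 − log₂ 5) = 119 / (3.3219 − 2.3219) = 119.000 ms/bit
  a = 425 − 119.000 × 2.3219 = 148.691 ms
Then RT(12) = 148.691 + 119.000 × log₂ 12 = 148.691 + 119.000 × 3.5850 ≈ 575.301 ms.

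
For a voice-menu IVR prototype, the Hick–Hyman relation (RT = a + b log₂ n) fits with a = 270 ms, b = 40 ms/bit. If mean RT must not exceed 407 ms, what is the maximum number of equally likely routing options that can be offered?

10

Set 270 + 40·log₂ n ≤ 407 → log₂ n ≤ (407 − 270)/40 = 3.4250.
So n ≤ 2^3.4250 = 10.741; the largest integer n is 10.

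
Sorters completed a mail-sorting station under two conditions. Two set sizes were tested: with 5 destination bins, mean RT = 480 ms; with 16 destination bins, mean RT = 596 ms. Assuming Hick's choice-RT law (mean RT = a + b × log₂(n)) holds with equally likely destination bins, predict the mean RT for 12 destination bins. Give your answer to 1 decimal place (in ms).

567.3 ms

RT is linear in log₂ n, so two points fix the line:
  b = (596 − 480) / (log₂ 16 − log₂ 5) = 116 / (4 − 2.3219) = 69.127 ms/bit
  a = 480 − 69.127 × 2.3219 = 319.492 ms
Then RT(12) = 319.492 + 69.127 × log₂ 12 = 319.492 + 69.127 × 3.5850 ≈ 567.310 ms.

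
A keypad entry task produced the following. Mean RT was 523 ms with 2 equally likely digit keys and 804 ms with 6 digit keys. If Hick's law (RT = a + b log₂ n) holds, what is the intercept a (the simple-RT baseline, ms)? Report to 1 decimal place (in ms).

345.7 ms

b = (RT₂ − RT₁)/(log₂ n₂ − log₂ n₁) = (804 − 523)/(2.5850 − 1) = 177.291 ms/bit.
a = RT₁ − b·log₂ n₁ = 523 − 177.291 × 1 = 345.709 ms.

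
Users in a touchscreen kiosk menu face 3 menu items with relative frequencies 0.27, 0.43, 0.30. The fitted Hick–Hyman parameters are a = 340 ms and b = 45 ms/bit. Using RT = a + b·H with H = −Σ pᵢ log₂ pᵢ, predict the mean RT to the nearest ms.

H = 0.27·log₂(1/0.27) + 0.43·log₂(1/0.43) + 0.30·log₂(1/0.30) = 1.5547 bits.
RT = 340 + 45 × 1.5547 = 409.96 ms.

410 ms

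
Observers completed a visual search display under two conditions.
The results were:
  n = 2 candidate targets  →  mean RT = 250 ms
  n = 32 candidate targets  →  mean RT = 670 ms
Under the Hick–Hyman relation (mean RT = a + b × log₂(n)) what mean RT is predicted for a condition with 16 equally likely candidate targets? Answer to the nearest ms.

565 ms

Solve the two-equation system in a and b:
  b = (670 − 250) / (log₂ 32 − log₂ 2) = 420 / (5 − 1) = 105 ms/bit
  a = 250 − 105 × 1 = 145 ms
Then RT(16) = 145 + 105 × log₂ 16 = 145 + 105 × 4 ≈ 565.000 ms.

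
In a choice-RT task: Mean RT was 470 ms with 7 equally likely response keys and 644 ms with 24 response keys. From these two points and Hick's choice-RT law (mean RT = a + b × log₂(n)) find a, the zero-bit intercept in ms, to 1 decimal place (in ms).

195.2 ms

Slope: b = (644 − 470) / (log₂ 24 − log₂ 7) = 174/1.7776 = 97.884 ms/bit.
Intercept: a = 470 − 97.884·log₂(7) = 195.204 ms.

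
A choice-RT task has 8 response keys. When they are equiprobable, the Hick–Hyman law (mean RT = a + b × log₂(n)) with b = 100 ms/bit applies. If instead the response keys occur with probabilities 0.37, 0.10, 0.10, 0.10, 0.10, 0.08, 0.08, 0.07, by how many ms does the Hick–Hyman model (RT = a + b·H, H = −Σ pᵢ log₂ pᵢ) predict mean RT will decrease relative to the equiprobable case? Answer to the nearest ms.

29 ms

Equiprobable entropy H₀ = log₂ 8 = 3.0000 bits.
Skewed entropy H = −Σ pᵢ log₂ pᵢ = 2.7111 bits.
ΔRT = b·(H₀ − H) = 100 × 0.2889 = 28.89 ms.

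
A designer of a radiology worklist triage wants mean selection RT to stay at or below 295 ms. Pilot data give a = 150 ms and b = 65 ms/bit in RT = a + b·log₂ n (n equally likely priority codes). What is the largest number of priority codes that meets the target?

4

Information budget: (295 − 150)/65 = 2.2308 bits, so n ≤ 2^2.2308 = 4.694 → at most 4.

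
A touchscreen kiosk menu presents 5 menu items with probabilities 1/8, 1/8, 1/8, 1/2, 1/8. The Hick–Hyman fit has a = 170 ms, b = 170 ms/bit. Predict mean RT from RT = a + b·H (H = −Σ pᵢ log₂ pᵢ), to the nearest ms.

H = −Σ pᵢ log₂ pᵢ = 0.125·3 + 0.125·3 + 0.125·3 + 0.5·1 + 0.125·3 = 2.000 bits.
RT = 170 + 170 × 2.000 = 510.00 ms.

510 ms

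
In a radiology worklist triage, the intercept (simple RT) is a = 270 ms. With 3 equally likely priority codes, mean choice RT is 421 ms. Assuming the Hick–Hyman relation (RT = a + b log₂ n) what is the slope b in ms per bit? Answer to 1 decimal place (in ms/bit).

b = (421 − 270) / log₂(3) = 151 / 1.5850 = 95.270 ms/bit.

95.3 ms/bit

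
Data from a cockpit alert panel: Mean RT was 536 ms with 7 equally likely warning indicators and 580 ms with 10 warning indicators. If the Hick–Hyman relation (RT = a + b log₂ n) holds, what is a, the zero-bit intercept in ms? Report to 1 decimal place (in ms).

b = (RT₂ − RT₁)/(log₂ n₂ − log₂ n₁) = (580 − 536)/(3.3219 − 2.8074) = 85.508 ms/bit.
Intercept: a = 536 − 85.508·log₂(7) = 295.949 ms.

295.9 ms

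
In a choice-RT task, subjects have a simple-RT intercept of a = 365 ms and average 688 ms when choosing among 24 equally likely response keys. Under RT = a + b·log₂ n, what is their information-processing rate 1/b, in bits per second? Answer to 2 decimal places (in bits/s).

b = (688 − 365)/log₂ 24 = 323/4.5850 = 70.448 ms per bit = 0.07045 s/bit; the reciprocal is 14.195 bits/s.

14.19 bits/s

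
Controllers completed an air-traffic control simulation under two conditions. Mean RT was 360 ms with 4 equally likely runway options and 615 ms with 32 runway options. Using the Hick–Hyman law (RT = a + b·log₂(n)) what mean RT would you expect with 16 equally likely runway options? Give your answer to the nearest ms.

530 ms

Solve the two-equation system in a and b:
  b = (615 − 360) / (log₂ 32 − log₂ 4) = 255 / (5 − 2) = 85 ms/bit
  a = 360 − 85 × 2 = 190 ms
Then RT(16) = 190 + 85 × log₂ 16 = 190 + 85 × 4 ≈ 530.000 ms.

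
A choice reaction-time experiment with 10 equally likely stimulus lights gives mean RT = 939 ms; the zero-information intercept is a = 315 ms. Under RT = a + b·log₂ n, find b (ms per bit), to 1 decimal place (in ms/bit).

b = (939 − 315) / log₂(10) = 624 / 3.3219 = 187.843 ms/bit.

187.8 ms/bit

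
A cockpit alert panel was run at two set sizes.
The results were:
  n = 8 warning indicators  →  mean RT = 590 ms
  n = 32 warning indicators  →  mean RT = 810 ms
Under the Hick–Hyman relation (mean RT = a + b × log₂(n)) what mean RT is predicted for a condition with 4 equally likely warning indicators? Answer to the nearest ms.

480 ms

Solve the two-equation system in a and b:
  b = (810 − 590) / (log₂ 32 − log₂ 8) = 220 / (5 − 3) = 110 ms/bit
  a = 590 − 110 × 3 = 260 ms
Then RT(4) = 260 + 110 × log₂ 4 = 260 + 110 × 2 ≈ 480.000 ms.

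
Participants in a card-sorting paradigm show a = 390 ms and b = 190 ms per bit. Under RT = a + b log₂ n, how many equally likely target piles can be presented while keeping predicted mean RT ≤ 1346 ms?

Set 390 + 190·log₂ n ≤ 1346 → log₂ n ≤ (1346 − 390)/190 = 5.0316.
So n ≤ 2^5.0316 = 32.708; the largest integer n is 32.

32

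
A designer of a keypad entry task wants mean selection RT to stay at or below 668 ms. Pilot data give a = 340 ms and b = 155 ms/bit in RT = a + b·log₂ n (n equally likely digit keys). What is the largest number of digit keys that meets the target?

Information budget: (668 − 340)/155 = 2.1161 bits, so n ≤ 2^2.1161 = 4.335 → at most 4.

4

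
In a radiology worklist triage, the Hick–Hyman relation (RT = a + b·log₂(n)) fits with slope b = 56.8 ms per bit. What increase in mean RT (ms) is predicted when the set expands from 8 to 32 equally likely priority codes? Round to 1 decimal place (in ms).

The intercept a cancels: ΔRT = b·(log₂ n₂ − log₂ n₁) = b·log₂(n₂/n₁).
log₂(32) − log₂(8) = log₂(32/8) = log₂(4) = 2.
ΔRT = 56.8 × 2.0000 = 113.600 ms.

113.6 ms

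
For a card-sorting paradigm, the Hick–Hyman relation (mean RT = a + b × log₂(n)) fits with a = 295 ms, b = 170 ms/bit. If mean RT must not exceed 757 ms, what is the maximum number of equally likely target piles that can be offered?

Set 295 + 170·log₂ n ≤ 757 → log₂ n ≤ (757 − 295)/170 = 2.7176.
So n ≤ 2^2.7176 = 6.578; the largest integer n is 6.

6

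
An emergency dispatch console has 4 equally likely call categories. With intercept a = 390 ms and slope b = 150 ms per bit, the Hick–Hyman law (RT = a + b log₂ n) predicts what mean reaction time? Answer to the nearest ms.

690 ms

log₂(4) = 2 bits, so RT = 390 + 150 × 2 ≈ 690.000 ms.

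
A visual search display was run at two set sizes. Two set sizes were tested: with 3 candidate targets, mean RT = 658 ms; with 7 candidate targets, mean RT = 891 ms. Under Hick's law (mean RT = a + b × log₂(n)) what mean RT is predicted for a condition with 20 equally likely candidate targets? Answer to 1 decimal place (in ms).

1179.7 ms

Solve the two-equation system in a and b:
  b = (891 − 658) / (log₂ 7 − log₂ 3) = 233 / (2.8074 − 1.5850) = 190.610 ms/bit
  a = 658 − 190.610 × 1.5850 = 355.891 ms
Then RT(20) = 355.891 + 190.610 × log₂ 20 = 355.891 + 190.610 × 4.3219 ≈ 1179.693 ms.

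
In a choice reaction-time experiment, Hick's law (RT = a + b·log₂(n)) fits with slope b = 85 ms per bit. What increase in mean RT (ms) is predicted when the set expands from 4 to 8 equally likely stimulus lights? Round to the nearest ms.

85 ms

Only the slope matters, since a is common to both: ΔRT = b·log₂(n₂/n₁).
log₂(8) − log₂(4) = log₂(8/4) = log₂(2) = 1.
ΔRT = 85 × 1.0000 = 85.000 ms.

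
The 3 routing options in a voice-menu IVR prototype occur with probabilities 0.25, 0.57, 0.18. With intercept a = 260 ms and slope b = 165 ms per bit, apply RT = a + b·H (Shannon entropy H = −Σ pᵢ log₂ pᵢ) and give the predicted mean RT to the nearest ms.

492 ms

H = 0.25·log₂(1/0.25) + 0.57·log₂(1/0.57) + 0.18·log₂(1/0.18) = 1.4076 bits.
RT = 260 + 165 × 1.4076 = 492.25 ms.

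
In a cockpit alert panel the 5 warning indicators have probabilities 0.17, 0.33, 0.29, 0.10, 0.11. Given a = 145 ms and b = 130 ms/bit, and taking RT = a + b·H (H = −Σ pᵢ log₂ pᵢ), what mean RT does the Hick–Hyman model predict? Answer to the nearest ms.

426 ms

H = 0.17·log₂(1/0.17) + 0.33·log₂(1/0.33) + 0.29·log₂(1/0.29) + 0.10·log₂(1/0.10) + 0.11·log₂(1/0.11) = 2.1628 bits.
RT = 145 + 130 × 2.1628 = 426.16 ms.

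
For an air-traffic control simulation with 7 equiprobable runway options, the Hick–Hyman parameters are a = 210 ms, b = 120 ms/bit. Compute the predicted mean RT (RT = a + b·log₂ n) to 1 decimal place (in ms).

log₂(7) = 2.8074 bits, so RT = 210 + 120 × 2.8074 ≈ 546.883 ms.

546.9 ms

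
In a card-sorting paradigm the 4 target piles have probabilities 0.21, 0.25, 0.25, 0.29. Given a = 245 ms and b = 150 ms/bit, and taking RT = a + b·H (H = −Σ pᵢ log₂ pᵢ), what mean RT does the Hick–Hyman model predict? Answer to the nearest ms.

Entropy contributions −pᵢ log₂ pᵢ: 0.4728, 0.5000, 0.5000, 0.5179; sum H = 1.9907 bits.
RT = a + bH = 245 + 150·1.9907 = 543.61 ms.

544 ms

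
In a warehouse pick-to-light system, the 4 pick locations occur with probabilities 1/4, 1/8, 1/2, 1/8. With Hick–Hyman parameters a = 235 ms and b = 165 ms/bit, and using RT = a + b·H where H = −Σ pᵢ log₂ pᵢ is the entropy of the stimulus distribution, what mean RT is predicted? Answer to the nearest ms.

524 ms

H = −Σ pᵢ log₂ pᵢ = 0.25·2 + 0.125·3 + 0.5·1 + 0.125·3 = 1.750 bits.
RT = 235 + 165 × 1.750 = 523.75 ms.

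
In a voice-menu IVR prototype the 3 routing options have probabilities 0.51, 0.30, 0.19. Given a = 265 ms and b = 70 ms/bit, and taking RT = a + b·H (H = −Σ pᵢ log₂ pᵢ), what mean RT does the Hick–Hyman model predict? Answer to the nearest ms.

H = 0.51·log₂(1/0.51) + 0.30·log₂(1/0.30) + 0.19·log₂(1/0.19) = 1.4717 bits.
RT = 265 + 70 × 1.4717 = 368.02 ms.

368 ms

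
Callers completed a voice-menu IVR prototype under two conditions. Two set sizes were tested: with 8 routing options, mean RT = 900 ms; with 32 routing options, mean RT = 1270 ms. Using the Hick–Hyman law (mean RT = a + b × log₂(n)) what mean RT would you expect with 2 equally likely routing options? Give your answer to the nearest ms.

530 ms

Fit slope and intercept:
  b = (1270 − 900) / (log₂ 32 − log₂ 8) = 370 / (5 − 3) = 185 ms/bit
  a = 900 − 185 × 3 = 345 ms
Then RT(2) = 345 + 185 × log₂ 2 = 345 + 185 × 1 ≈ 530.000 ms.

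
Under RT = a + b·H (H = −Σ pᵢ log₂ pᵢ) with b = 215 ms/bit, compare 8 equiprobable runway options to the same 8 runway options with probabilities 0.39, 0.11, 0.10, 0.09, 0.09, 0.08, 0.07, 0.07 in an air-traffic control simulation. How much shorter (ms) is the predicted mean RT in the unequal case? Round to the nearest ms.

The RT saving is b·ΔH. Equiprobable H₀ = log₂(8) = 3.0000 bits; with the given probabilities H = 2.6662 bits.
b·(H₀ − H) = 215 × (3.0000 − 2.6662) = 71.77 ms.

72 ms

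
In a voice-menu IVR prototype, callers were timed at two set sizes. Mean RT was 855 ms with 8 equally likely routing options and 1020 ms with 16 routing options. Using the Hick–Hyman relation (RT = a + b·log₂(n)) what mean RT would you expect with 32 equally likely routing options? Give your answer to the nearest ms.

RT is linear in log₂ n, so two points fix the line:
  b = (1020 − 855) / (log₂ 16 − log₂ 8) = 165 / (4 − 3) = 165 ms/bit
  a = 855 − 165 × 3 = 360 ms
Then RT(32) = 360 + 165 × log₂ 32 = 360 + 165 × 5 ≈ 1185.000 ms.

1185 ms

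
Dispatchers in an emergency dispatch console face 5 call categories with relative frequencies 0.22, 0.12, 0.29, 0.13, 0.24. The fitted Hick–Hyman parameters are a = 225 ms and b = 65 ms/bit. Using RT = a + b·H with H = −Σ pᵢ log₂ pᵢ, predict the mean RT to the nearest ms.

371 ms

H = 0.22·log₂(1/0.22) + 0.12·log₂(1/0.12) + 0.29·log₂(1/0.29) + 0.13·log₂(1/0.13) + 0.24·log₂(1/0.24) = 2.2423 bits.
RT = 225 + 65 × 2.2423 = 370.75 ms.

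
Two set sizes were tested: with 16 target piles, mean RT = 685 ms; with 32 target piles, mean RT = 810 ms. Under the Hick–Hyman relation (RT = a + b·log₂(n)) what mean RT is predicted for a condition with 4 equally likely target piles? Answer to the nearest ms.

RT is linear in log₂ n, so two points fix the line:
  b = (810 − 685) / (log₂ 32 − log₂ 16) = 125 / (5 − 4) = 125 ms/bit
  a = 685 − 125 × 4 = 185 ms
Then RT(4) = 185 + 125 × log₂ 4 = 185 + 125 × 2 ≈ 435.000 ms.

435 ms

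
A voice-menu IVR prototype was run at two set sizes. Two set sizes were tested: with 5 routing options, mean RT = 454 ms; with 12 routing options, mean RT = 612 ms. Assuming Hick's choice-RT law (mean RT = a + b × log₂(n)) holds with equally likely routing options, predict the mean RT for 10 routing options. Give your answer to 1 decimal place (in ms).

Fit slope and intercept:
  b = (612 − 454) / (log₂ 12 − log₂ 5) = 158 / (3.5850 − 2.3219) = 125.096 ms/bit
  a = 454 − 125.096 × 2.3219 = 163.537 ms
Then RT(10) = 163.537 + 125.096 × log₂ 10 = 163.537 + 125.096 × 3.3219 ≈ 579.096 ms.

579.1 ms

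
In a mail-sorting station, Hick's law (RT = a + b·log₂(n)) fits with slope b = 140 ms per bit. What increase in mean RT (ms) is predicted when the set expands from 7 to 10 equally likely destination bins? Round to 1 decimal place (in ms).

ΔRT = (a + b log₂ n₂) − (a + b log₂ n₁) = b·(log₂ n₂ − log₂ n₁).
log₂(10) − log₂(7) = 3.3219 − 2.8074 = 0.5146.
ΔRT = 140 × 0.5146 = 72.040 ms.

72.0 ms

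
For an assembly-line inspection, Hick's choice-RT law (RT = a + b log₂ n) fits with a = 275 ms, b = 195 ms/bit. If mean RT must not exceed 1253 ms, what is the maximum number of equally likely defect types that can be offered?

Information budget: (1253 − 275)/195 = 5.0154 bits, so n ≤ 2^5.0154 = 32.343 → at most 32.

32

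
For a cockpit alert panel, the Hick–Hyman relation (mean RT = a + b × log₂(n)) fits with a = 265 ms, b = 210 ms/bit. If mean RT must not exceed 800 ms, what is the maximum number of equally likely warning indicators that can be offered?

5

210·log₂ n ≤ 800 − 265 = 535, giving log₂ n ≤ 2.5476 and n ≤ 5.847. The largest whole number is 5.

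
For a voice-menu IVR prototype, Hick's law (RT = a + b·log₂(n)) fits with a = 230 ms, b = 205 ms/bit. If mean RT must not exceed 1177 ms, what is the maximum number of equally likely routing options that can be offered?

24

Set 230 + 205·log₂ n ≤ 1177 → log₂ n ≤ (1177 − 230)/205 = 4.6195.
So n ≤ 2^4.6195 = 24.582; the largest integer n is 24.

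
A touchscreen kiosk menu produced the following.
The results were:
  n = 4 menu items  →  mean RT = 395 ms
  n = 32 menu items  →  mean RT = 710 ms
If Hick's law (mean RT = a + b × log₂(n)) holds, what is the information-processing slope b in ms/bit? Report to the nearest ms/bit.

b = (RT₂ − RT₁)/(log₂ n₂ − log₂ n₁) = (710 − 395)/(5 − 2) = 105 ms/bit.

105 ms/bit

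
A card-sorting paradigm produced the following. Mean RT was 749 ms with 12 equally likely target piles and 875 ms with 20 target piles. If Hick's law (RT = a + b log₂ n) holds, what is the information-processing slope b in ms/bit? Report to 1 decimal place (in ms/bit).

b = (RT₂ − RT₁)/(log₂ n₂ − log₂ n₁) = (875 − 749)/(4.3219 − 3.5850) = 170.971 ms/bit.

171.0 ms/bit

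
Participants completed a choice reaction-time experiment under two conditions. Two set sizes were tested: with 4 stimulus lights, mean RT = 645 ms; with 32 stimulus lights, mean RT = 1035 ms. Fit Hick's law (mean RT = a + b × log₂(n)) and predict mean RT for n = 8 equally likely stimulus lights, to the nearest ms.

775 ms

RT is linear in log₂ n, so two points fix the line:
  b = (1035 − 645) / (log₂ 32 − log₂ 4) = 390 / (5 − 2) = 130 ms/bit
  a = 645 − 130 × 2 = 385 ms
Then RT(8) = 385 + 130 × log₂ 8 = 385 + 130 × 3 ≈ 775.000 ms.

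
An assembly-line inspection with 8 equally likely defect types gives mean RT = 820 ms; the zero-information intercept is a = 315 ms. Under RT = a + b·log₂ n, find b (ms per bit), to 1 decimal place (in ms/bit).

b = (820 − 315) / log₂(8) = 505 / 3 = 168.333 ms/bit.

168.3 ms/bit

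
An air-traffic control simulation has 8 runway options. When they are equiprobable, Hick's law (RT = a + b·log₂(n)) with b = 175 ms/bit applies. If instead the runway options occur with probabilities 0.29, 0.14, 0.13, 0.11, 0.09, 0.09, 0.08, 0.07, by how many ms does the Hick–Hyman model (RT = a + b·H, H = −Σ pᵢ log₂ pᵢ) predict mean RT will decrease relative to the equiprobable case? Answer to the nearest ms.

29 ms

The RT saving is b·ΔH. Equiprobable H₀ = log₂(8) = 3.0000 bits; with the given probabilities H = 2.8333 bits.
b·(H₀ − H) = 175 × (3.0000 − 2.8333) = 29.17 ms.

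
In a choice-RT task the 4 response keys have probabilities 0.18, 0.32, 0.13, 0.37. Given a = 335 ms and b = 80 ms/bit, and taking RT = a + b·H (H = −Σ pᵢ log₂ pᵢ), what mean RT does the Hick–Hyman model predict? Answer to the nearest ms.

486 ms

H = 0.18·log₂(1/0.18) + 0.32·log₂(1/0.32) + 0.13·log₂(1/0.13) + 0.37·log₂(1/0.37) = 1.8847 bits.
RT = 335 + 80 × 1.8847 = 485.78 ms.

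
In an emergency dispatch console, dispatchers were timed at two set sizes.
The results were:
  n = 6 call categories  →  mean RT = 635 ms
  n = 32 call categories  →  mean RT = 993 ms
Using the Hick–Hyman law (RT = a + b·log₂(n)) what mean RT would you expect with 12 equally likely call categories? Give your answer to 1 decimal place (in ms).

783.2 ms

Solve the two-equation system in a and b:
  b = (993 − 635) / (log₂ 32 − log₂ 6) = 358 / (5 − 2.5850) = 148.238 ms/bit
  a = 635 − 148.238 × 2.5850 = 251.811 ms
Then RT(12) = 251.811 + 148.238 × log₂ 12 = 251.811 + 148.238 × 3.5850 ≈ 783.238 ms.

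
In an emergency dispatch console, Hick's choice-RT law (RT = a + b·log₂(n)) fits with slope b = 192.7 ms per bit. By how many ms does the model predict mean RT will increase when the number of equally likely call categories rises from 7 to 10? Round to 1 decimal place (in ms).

The intercept a cancels: ΔRT = b·(log₂ n₂ − log₂ n₁) = b·log₂(n₂/n₁).
log₂(10) − log₂(7) = 3.3219 − 2.8074 = 0.5146.
ΔRT = 192.7 × 0.5146 = 99.158 ms.

99.2 ms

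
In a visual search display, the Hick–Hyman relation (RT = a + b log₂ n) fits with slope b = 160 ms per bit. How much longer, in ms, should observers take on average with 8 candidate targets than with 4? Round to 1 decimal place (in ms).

160.0 ms

ΔRT = (a + b log₂ n₂) − (a + b log₂ n₁) = b·(log₂ n₂ − log₂ n₁).
log₂(8) − log₂(4) = log₂(8/4) = log₂(2) = 1.
ΔRT = 160 × 1.0000 = 160.000 ms.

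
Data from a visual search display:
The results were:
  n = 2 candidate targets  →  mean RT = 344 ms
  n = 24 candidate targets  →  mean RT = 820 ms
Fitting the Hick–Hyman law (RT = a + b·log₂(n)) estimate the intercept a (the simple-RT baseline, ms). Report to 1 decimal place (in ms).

211.2 ms

b = (RT₂ − RT₁)/(log₂ n₂ − log₂ n₁) = (820 − 344)/(4.5850 − 1) = 132.777 ms/bit.
a = RT₁ − b·log₂ n₁ = 344 − 132.777 × 1 = 211.223 ms.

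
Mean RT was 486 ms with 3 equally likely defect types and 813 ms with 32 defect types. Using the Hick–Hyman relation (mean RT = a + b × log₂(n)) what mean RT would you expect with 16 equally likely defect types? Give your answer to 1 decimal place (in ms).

RT is linear in log₂ n, so two points fix the line:
  b = (813 − 486) / (log₂ 32 − log₂ 3) = 327 / (5 − 1.5850) = 95.753 ms/bit
  a = 486 − 95.753 × 1.5850 = 334.235 ms
Then RT(16) = 334.235 + 95.753 × log₂ 16 = 334.235 + 95.753 × 4 ≈ 717.247 ms.

717.2 ms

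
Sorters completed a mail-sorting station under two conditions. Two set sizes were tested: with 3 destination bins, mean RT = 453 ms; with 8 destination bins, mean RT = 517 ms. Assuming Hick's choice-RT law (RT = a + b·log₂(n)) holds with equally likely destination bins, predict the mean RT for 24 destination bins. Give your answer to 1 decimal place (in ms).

RT is linear in log₂ n, so two points fix the line:
  b = (517 − 453) / (log₂ 8 − log₂ 3) = 64 / (3 − 1.5850) = 45.228 ms/bit
  a = 453 − 45.228 × 1.5850 = 381.315 ms
Then RT(24) = 381.315 + 45.228 × log₂ 24 = 381.315 + 45.228 × 4.5850 ≈ 588.685 ms.

588.7 ms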